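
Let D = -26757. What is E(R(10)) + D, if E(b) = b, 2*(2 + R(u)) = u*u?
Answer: -26709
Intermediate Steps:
R(u) = -2 + u**2/2 (R(u) = -2 + (u*u)/2 = -2 + u**2/2)
E(R(10)) + D = (-2 + (1/2)*10**2) - 26757 = (-2 + (1/2)*100) - 26757 = (-2 + 50) - 26757 = 48 - 26757 = -26709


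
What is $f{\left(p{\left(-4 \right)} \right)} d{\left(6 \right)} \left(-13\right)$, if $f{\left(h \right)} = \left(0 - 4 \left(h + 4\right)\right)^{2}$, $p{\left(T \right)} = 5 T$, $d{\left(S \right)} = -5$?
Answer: $266240$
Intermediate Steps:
$f{\left(h \right)} = \left(-16 - 4 h\right)^{2}$ ($f{\left(h \right)} = \left(0 - 4 \left(4 + h\right)\right)^{2} = \left(0 - \left(16 + 4 h\right)\right)^{2} = \left(-16 - 4 h\right)^{2}$)
$f{\left(p{\left(-4 \right)} \right)} d{\left(6 \right)} \left(-13\right) = 16 \left(4 + 5 \left(-4\right)\right)^{2} \left(-5\right) \left(-13\right) = 16 \left(4 - 20\right)^{2} \left(-5\right) \left(-13\right) = 16 \left(-16\right)^{2} \left(-5\right) \left(-13\right) = 16 \cdot 256 \left(-5\right) \left(-13\right) = 4096 \left(-5\right) \left(-13\right) = \left(-20480\right) \left(-13\right) = 266240$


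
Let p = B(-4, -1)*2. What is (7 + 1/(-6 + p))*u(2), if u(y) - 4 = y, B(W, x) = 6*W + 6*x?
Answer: 461/11 ≈ 41.909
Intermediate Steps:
p = -60 (p = (6*(-4) + 6*(-1))*2 = (-24 - 6)*2 = -30*2 = -60)
u(y) = 4 + y
(7 + 1/(-6 + p))*u(2) = (7 + 1/(-6 - 60))*(4 + 2) = (7 + 1/(-66))*6 = (7 - 1/66)*6 = (461/66)*6 = 461/11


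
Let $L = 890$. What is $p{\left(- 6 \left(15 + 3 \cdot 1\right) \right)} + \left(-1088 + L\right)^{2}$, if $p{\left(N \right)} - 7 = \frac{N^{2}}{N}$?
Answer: $39103$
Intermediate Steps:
$p{\left(N \right)} = 7 + N$ ($p{\left(N \right)} = 7 + \frac{N^{2}}{N} = 7 + N$)
$p{\left(- 6 \left(15 + 3 \cdot 1\right) \right)} + \left(-1088 + L\right)^{2} = \left(7 - 6 \left(15 + 3 \cdot 1\right)\right) + \left(-1088 + 890\right)^{2} = \left(7 - 6 \left(15 + 3\right)\right) + \left(-198\right)^{2} = \left(7 - 108\right) + 39204 = -101 + 39204 = 39103$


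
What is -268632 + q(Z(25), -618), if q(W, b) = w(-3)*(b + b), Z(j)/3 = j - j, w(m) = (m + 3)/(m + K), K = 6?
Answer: -268632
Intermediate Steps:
w(m) = (3 + m)/(6 + m) (w(m) = (m + 3)/(m + 6) = (3 + m)/(6 + m))
Z(j) = 0 (Z(j) = 3*(j - j) = 3*0 = 0)
q(W, b) = 0 (q(W, b) = ((3 - 3)/(6 - 3))*(b + b) = (0/3)*(2*b) = ((⅓)*0)*(2*b) = 0*(2*b) = 0)
-268632 + q(Z(25), -618) = -268632 + 0 = -268632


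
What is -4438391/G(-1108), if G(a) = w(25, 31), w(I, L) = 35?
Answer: -4438391/35 ≈ -1.2681e+5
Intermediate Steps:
G(a) = 35
-4438391/G(-1108) = -4438391/35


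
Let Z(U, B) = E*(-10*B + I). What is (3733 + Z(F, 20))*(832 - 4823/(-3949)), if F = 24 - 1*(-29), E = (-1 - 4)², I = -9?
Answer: -4909263372/3949 ≈ -1.2432e+6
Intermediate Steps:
E = 25 (E = (-5)² = 25)
F = 53 (F = 24 + 29 = 53)
Z(U, B) = -225 - 250*B (Z(U, B) = 25*(-10*B - 9) = 25*(-9 - 10*B) = -225 - 250*B)
(3733 + Z(F, 20))*(832 - 4823/(-3949)) = (3733 + (-225 - 250*20))*(832 - 4823/(-3949)) = (3733 + (-225 - 5000))*(832 - 4823*(-1/3949)) = (3733 - 5225)*(832 + 4823/3949) = -1492*3290391/3949 = -4909263372/3949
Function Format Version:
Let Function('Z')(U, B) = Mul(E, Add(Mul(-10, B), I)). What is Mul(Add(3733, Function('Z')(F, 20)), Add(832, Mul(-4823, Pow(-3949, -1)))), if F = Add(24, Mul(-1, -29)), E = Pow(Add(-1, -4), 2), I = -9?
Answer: Rational(-4909263372, 3949) ≈ -1.2432e+6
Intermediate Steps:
E = 25 (E = Pow(-5, 2) = 25)
F = 53 (F = Add(24, 29) = 53)
Function('Z')(U, B) = Add(-225, Mul(-250, B)) (Function('Z')(U, B) = Mul(25, Add(Mul(-10, B), -9)) = Mul(25, Add(-9, Mul(-10, B))) = Add(-225, Mul(-250, B)))
Mul(Add(3733, Function('Z')(F, 20)), Add(832, Mul(-4823, Pow(-3949, -1)))) = Mul(Add(3733, Add(-225, Mul(-250, 20))), Add(832, Mul(-4823, Pow(-3949, -1)))) = Mul(Add(3733, Add(-225, -5000)), Add(832, Mul(-4823, Rational(-1, 3949)))) = Mul(Add(3733, -5225), Add(832, Rational(4823, 3949))) = Mul(-1492, Rational(3290391, 3949)) = Rational(-4909263372, 3949)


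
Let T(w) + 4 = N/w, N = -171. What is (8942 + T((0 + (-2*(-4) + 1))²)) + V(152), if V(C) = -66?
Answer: 79829/9 ≈ 8869.9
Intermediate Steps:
T(w) = -4 - 171/w
(8942 + T((0 + (-2*(-4) + 1))²)) + V(152) = (8942 + (-4 - 171/(0 + (-2*(-4) + 1))²)) - 66 = (8942 + (-4 - 171/(0 + (8 + 1))²)) - 66 = (8942 + (-4 - 171/(0 + 9)²)) - 66 = (8942 + (-4 - 171/(9²))) - 66 = (8942 + (-4 - 171/81)) - 66 = (8942 + (-4 - 171*1/81)) - 66 = (8942 + (-4 - 19/9)) - 66 = (8942 - 55/9) - 66 = 80423/9 - 66 = 79829/9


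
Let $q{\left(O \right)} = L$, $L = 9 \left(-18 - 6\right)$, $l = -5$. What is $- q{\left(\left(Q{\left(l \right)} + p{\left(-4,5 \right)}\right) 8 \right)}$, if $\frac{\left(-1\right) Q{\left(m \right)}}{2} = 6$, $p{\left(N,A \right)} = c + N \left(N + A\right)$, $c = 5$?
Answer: $216$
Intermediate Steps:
$p{\left(N,A \right)} = 5 + N \left(A + N\right)$ ($p{\left(N,A \right)} = 5 + N \left(N + A\right) = 5 + N \left(A + N\right)$)
$Q{\left(m \right)} = -12$ ($Q{\left(m \right)} = \left(-2\right) 6 = -12$)
$L = -216$ ($L = 9 \left(-24\right) = -216$)
$q{\left(O \right)} = -216$
$- q{\left(\left(Q{\left(l \right)} + p{\left(-4,5 \right)}\right) 8 \right)} = \left(-1\right) \left(-216\right) = 216$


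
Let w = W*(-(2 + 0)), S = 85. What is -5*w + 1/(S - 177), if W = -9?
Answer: -8281/92 ≈ -90.011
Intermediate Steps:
w = 18 (w = -(-9)*(2 + 0) = -(-9)*2 = -9*(-2) = 18)
-5*w + 1/(S - 177) = -5*18 + 1/(85 - 177) = -90 + 1/(-92) = -90 - 1/92 = -8281/92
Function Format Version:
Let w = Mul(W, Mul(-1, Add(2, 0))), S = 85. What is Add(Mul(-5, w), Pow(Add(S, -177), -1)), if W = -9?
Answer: Rational(-8281, 92) ≈ -90.011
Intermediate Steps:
w = 18 (w = Mul(-9, Mul(-1, Add(2, 0))) = Mul(-9, Mul(-1, 2)) = Mul(-9, -2) = 18)
Add(Mul(-5, w), Pow(Add(S, -177), -1)) = Add(Mul(-5, 18), Pow(Add(85, -177), -1)) = Add(-90, Pow(-92, -1)) = Add(-90, Rational(-1, 92)) = Rational(-8281, 92)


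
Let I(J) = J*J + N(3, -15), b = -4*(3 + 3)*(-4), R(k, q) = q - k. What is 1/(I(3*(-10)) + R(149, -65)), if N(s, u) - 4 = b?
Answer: 1/786 ≈ 0.0012723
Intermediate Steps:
b = 96 (b = -4*6*(-4) = -24*(-4) = 96)
N(s, u) = 100 (N(s, u) = 4 + 96 = 100)
I(J) = 100 + J**2 (I(J) = J*J + 100 = J**2 + 100 = 100 + J**2)
1/(I(3*(-10)) + R(149, -65)) = 1/((100 + (3*(-10))**2) + (-65 - 1*149)) = 1/((100 + (-30)**2) + (-65 - 149)) = 1/((100 + 900) - 214) = 1/(1000 - 214) = 1/786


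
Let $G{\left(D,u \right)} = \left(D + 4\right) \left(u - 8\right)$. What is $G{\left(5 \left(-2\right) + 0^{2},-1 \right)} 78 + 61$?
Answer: $4273$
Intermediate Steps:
$G{\left(D,u \right)} = \left(-8 + u\right) \left(4 + D\right)$ ($G{\left(D,u \right)} = \left(4 + D\right) \left(-8 + u\right) = \left(-8 + u\right) \left(4 + D\right)$)
$G{\left(5 \left(-2\right) + 0^{2},-1 \right)} 78 + 61 = \left(-32 - 8 \left(5 \left(-2\right) + 0^{2}\right) + 4 \left(-1\right) + \left(5 \left(-2\right) + 0^{2}\right) \left(-1\right)\right) 78 + 61 = \left(-32 - 8 \left(-10 + 0\right) - 4 + \left(-10 + 0\right) \left(-1\right)\right) 78 + 61 = \left(-32 - -80 - 4 - -10\right) 78 + 61 = \left(-32 + 80 - 4 + 10\right) 78 + 61 = 54 \cdot 78 + 61 = 4212 + 61 = 4273$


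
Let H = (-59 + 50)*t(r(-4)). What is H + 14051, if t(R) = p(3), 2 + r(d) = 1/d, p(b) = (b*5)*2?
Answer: 13781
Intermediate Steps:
p(b) = 10*b (p(b) = (5*b)*2 = 10*b)
r(d) = -2 + 1/d
t(R) = 30 (t(R) = 10*3 = 30)
H = -270 (H = (-59 + 50)*30 = -9*30 = -270)
H + 14051 = -270 + 14051 = 13781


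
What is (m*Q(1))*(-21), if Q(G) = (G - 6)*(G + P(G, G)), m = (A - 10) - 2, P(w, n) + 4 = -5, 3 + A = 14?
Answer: 840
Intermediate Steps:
A = 11 (A = -3 + 14 = 11)
P(w, n) = -9 (P(w, n) = -4 - 5 = -9)
m = -1 (m = (11 - 10) - 2 = 1 - 2 = -1)
Q(G) = (-9 + G)*(-6 + G) (Q(G) = (G - 6)*(G - 9) = (-6 + G)*(-9 + G) = (-9 + G)*(-6 + G))
(m*Q(1))*(-21) = -(54 + 1² - 15*1)*(-21) = -(54 + 1 - 15)*(-21) = -1*40*(-21) = -40*(-21) = 840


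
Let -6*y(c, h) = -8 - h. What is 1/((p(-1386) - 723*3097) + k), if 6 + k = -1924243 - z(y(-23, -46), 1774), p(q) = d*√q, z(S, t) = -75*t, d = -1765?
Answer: I/(5*(-806066*I + 1059*√154)) ≈ -2.4805e-7 + 4.0442e-9*I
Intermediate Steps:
y(c, h) = 4/3 + h/6 (y(c, h) = -(-8 - h)/6 = 4/3 + h/6)
p(q) = -1765*√q
k = -1791199 (k = -6 + (-1924243 - (-75)*1774) = -6 + (-1924243 - 1*(-133050)) = -6 + (-1924243 + 133050) = -6 - 1791193 = -1791199)
1/((p(-1386) - 723*3097) + k) = 1/((-5295*I*√154 - 723*3097) - 1791199) = 1/((-5295*I*√154 - 2239131) - 1791199) = 1/((-2239131 - 5295*I*√154) - 1791199) = 1/(-4030330 - 5295*I*√154)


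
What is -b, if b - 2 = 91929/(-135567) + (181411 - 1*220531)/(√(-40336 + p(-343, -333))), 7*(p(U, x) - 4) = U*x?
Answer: -59735/45189 - 2608*I*√24015/1601 ≈ -1.3219 - 252.44*I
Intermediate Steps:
p(U, x) = 4 + U*x/7 (p(U, x) = 4 + (U*x)/7 = 4 + U*x/7)
b = 59735/45189 + 2608*I*√24015/1601 (b = 2 + (91929/(-135567) + (181411 - 1*220531)/(√(-40336 + (4 + (⅐)*(-343)*(-333))))) = 2 + (91929*(-1/135567) + (181411 - 220531)/(√(-40336 + (4 + 16317)))) = 2 + (-30643/45189 - 39120/√(-40336 + 16321)) = 2 + (-30643/45189 - 39120*(-I*√24015/24015)) = 2 + (-30643/45189 - (-2608)*I*√24015/1601) = 2 + (-30643/45189 + 2608*I*√24015/1601) = 59735/45189 + 2608*I*√24015/1601 ≈ 1.3219 + 252.44*I)
-b = -(59735/45189 + 2608*I*√24015/1601) = -59735/45189 - 2608*I*√24015/1601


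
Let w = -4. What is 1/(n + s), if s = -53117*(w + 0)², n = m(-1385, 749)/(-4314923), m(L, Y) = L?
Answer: -4314923/3667132238471 ≈ -1.1766e-6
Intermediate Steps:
n = 1385/4314923 (n = -1385/(-4314923) = -1385*(-1/4314923) = 1385/4314923 ≈ 0.00032098)
s = -849872 (s = -53117*(-4 + 0)² = -53117*(-4)² = -53117*16 = -849872)
1/(n + s) = 1/(1385/4314923 - 849872) = 1/(-3667132238471/4314923) = -4314923/3667132238471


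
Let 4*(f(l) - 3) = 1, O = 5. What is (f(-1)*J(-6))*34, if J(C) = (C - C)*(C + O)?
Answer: 0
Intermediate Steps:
J(C) = 0 (J(C) = (C - C)*(C + 5) = 0*(5 + C) = 0)
f(l) = 13/4 (f(l) = 3 + (¼)*1 = 3 + ¼ = 13/4)
(f(-1)*J(-6))*34 = ((13/4)*0)*34 = 0*34 = 0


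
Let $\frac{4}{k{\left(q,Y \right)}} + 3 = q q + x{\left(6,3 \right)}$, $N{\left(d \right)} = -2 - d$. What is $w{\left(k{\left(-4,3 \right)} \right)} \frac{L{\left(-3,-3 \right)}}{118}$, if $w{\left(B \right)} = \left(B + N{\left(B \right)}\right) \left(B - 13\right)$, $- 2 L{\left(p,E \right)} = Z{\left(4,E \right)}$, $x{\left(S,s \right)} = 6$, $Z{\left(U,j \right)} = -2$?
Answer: $\frac{243}{1121} \approx 0.21677$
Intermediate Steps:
$k{\left(q,Y \right)} = \frac{4}{3 + q^{2}}$ ($k{\left(q,Y \right)} = \frac{4}{-3 + \left(q q + 6\right)} = \frac{4}{-3 + \left(q^{2} + 6\right)} = \frac{4}{-3 + \left(6 + q^{2}\right)} = \frac{4}{3 + q^{2}}$)
$L{\left(p,E \right)} = 1$ ($L{\left(p,E \right)} = \left(- \frac{1}{2}\right) \left(-2\right) = 1$)
$w{\left(B \right)} = 26 - 2 B$ ($w{\left(B \right)} = \left(B - \left(2 + B\right)\right) \left(B - 13\right) = - 2 \left(-13 + B\right) = 26 - 2 B$)
$w{\left(k{\left(-4,3 \right)} \right)} \frac{L{\left(-3,-3 \right)}}{118} = \left(26 - 2 \frac{4}{3 + \left(-4\right)^{2}}\right) 1 \cdot \frac{1}{118} = \left(26 - 2 \frac{4}{3 + 16}\right) 1 \cdot \frac{1}{118} = \left(26 - 2 \cdot \frac{4}{19}\right) \frac{1}{118} = \left(26 - 2 \cdot 4 \cdot \frac{1}{19}\right) \frac{1}{118} = \left(26 - \frac{8}{19}\right) \frac{1}{118} = \frac{486}{19} \cdot \frac{1}{118} = \frac{243}{1121}$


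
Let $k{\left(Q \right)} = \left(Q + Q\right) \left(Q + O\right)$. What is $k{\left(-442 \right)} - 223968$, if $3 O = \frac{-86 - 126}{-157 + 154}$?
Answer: $\frac{1313432}{9} \approx 1.4594 \cdot 10^{5}$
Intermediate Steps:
$O = \frac{212}{9}$ ($O = \frac{\left(-86 - 126\right) \frac{1}{-157 + 154}}{3} = \frac{\left(-212\right) \frac{1}{-3}}{3} = \frac{\left(-212\right) \left(- \frac{1}{3}\right)}{3} = \frac{1}{3} \cdot \frac{212}{3} = \frac{212}{9} \approx 23.556$)
$k{\left(Q \right)} = 2 Q \left(\frac{212}{9} + Q\right)$ ($k{\left(Q \right)} = \left(Q + Q\right) \left(Q + \frac{212}{9}\right) = 2 Q \left(\frac{212}{9} + Q\right)$)
$k{\left(-442 \right)} - 223968 = \frac{2}{9} \left(-442\right) \left(212 + 9 \left(-442\right)\right) - 223968 = \frac{2}{9} \left(-442\right) \left(212 - 3978\right) - 223968 = \frac{2}{9} \left(-442\right) \left(-3766\right) - 223968 = \frac{3329144}{9} - 223968 = \frac{1313432}{9}$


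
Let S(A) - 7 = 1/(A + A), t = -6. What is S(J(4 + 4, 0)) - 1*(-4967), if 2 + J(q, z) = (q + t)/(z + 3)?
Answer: 39789/8 ≈ 4973.6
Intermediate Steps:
J(q, z) = -2 + (-6 + q)/(3 + z) (J(q, z) = -2 + (q - 6)/(z + 3) = -2 + (-6 + q)/(3 + z))
S(A) = 7 + 1/(2*A) (S(A) = 7 + 1/(A + A) = 7 + 1/(2*A))
S(J(4 + 4, 0)) - 1*(-4967) = (7 + 1/(2*(((-12 + (4 + 4) - 2*0)/(3 + 0))))) - 1*(-4967) = (7 + 1/(2*(((-12 + 8 + 0)/3)))) + 4967 = (7 + 1/(2*(((1/3)*(-4))))) + 4967 = (7 + 1/(2*(-4/3))) + 4967 = (7 + (1/2)*(-3/4)) + 4967 = (7 - 3/8) + 4967 = 53/8 + 4967 = 39789/8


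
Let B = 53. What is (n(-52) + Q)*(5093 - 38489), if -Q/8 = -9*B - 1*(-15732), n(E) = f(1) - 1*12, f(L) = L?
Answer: 4076015196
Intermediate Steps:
n(E) = -11 (n(E) = 1 - 1*12 = 1 - 12 = -11)
Q = -122040 (Q = -8*(-9*53 - 1*(-15732)) = -8*(-477 + 15732) = -8*15255 = -122040)
(n(-52) + Q)*(5093 - 38489) = (-11 - 122040)*(5093 - 38489) = -122051*(-33396) = 4076015196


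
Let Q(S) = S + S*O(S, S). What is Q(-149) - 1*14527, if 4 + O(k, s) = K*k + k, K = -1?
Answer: -14080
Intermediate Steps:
O(k, s) = -4 (O(k, s) = -4 + (-k + k) = -4 + 0 = -4)
Q(S) = -3*S (Q(S) = S + S*(-4) = S - 4*S = -3*S)
Q(-149) - 1*14527 = -3*(-149) - 1*14527 = 447 - 14527 = -14080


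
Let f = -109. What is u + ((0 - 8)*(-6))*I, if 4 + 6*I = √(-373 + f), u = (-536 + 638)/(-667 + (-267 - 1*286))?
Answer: -19571/610 + 8*I*√482 ≈ -32.084 + 175.64*I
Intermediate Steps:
u = -51/610 (u = 102/(-667 + (-267 - 286)) = 102/(-667 - 553) = 102/(-1220) = 102*(-1/1220) = -51/610 ≈ -0.083607)
I = -⅔ + I*√482/6 (I = -⅔ + √(-373 - 109)/6 = -⅔ + √(-482)/6 = -⅔ + (I*√482)/6 = -⅔ + I*√482/6 ≈ -0.66667 + 3.6591*I)
u + ((0 - 8)*(-6))*I = -51/610 + ((0 - 8)*(-6))*(-⅔ + I*√482/6) = -51/610 + (-8*(-6))*(-⅔ + I*√482/6) = -51/610 + 48*(-⅔ + I*√482/6) = -51/610 + (-32 + 8*I*√482) = -19571/610 + 8*I*√482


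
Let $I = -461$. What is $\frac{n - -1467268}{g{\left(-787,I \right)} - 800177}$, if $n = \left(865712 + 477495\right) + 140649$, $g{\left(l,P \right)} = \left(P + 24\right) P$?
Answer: $- \frac{737781}{149680} \approx -4.9291$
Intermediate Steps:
$g{\left(l,P \right)} = P \left(24 + P\right)$ ($g{\left(l,P \right)} = \left(24 + P\right) P = P \left(24 + P\right)$)
$n = 1483856$ ($n = 1343207 + 140649 = 1483856$)
$\frac{n - -1467268}{g{\left(-787,I \right)} - 800177} = \frac{1483856 - -1467268}{- 461 \left(24 - 461\right) - 800177} = \frac{1483856 + 1467268}{\left(-461\right) \left(-437\right) - 800177} = \frac{2951124}{201457 - 800177} = \frac{2951124}{-598720} = 2951124 \left(- \frac{1}{598720}\right) = - \frac{737781}{149680}$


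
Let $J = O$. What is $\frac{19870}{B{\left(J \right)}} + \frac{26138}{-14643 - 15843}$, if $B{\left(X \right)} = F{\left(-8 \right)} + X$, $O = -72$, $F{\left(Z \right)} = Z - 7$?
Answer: $- \frac{101338471}{442047} \approx -229.25$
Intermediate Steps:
$F{\left(Z \right)} = -7 + Z$
$J = -72$
$B{\left(X \right)} = -15 + X$ ($B{\left(X \right)} = \left(-7 - 8\right) + X = -15 + X$)
$\frac{19870}{B{\left(J \right)}} + \frac{26138}{-14643 - 15843} = \frac{19870}{-15 - 72} + \frac{26138}{-14643 - 15843} = \frac{19870}{-87} + \frac{26138}{-30486} = 19870 \left(- \frac{1}{87}\right) + 26138 \left(- \frac{1}{30486}\right) = - \frac{19870}{87} - \frac{13069}{15243} = - \frac{101338471}{442047}$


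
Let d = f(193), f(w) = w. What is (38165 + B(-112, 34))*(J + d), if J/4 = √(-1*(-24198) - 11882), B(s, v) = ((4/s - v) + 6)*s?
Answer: 7971865 + 330440*√3079 ≈ 2.6308e+7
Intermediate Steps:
B(s, v) = s*(6 - v + 4/s) (B(s, v) = ((-v + 4/s) + 6)*s = (6 - v + 4/s)*s = s*(6 - v + 4/s))
J = 8*√3079 (J = 4*√(-1*(-24198) - 11882) = 4*√(24198 - 11882) = 4*√12316 = 4*(2*√3079) = 8*√3079 ≈ 443.91)
d = 193
(38165 + B(-112, 34))*(J + d) = (38165 + (4 + 6*(-112) - 1*(-112)*34))*(8*√3079 + 193) = (38165 + (4 - 672 + 3808))*(193 + 8*√3079) = (38165 + 3140)*(193 + 8*√3079) = 41305*(193 + 8*√3079) = 7971865 + 330440*√3079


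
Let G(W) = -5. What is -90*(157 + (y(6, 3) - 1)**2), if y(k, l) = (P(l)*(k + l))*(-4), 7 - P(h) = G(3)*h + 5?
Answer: -33833340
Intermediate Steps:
P(h) = 2 + 5*h (P(h) = 7 - (-5*h + 5) = 7 - (5 - 5*h) = 7 + (-5 + 5*h) = 2 + 5*h)
y(k, l) = -4*(2 + 5*l)*(k + l) (y(k, l) = ((2 + 5*l)*(k + l))*(-4) = -4*(2 + 5*l)*(k + l))
-90*(157 + (y(6, 3) - 1)**2) = -90*(157 + (4*(-2 - 5*3)*(6 + 3) - 1)**2) = -90*(157 + (4*(-2 - 15)*9 - 1)**2) = -90*(157 + (4*(-17)*9 - 1)**2) = -90*(157 + (-612 - 1)**2) = -90*(157 + (-613)**2) = -90*(157 + 375769) = -90*375926 = -33833340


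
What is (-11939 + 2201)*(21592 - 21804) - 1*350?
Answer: 2064106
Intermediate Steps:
(-11939 + 2201)*(21592 - 21804) - 1*350 = -9738*(-212) - 350 = 2064456 - 350 = 2064106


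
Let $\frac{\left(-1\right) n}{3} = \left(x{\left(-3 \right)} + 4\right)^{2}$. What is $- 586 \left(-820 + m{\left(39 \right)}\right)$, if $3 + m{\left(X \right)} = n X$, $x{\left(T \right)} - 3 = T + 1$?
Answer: $2196328$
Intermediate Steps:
$x{\left(T \right)} = 4 + T$ ($x{\left(T \right)} = 3 + \left(T + 1\right) = 3 + \left(1 + T\right) = 4 + T$)
$n = -75$ ($n = - 3 \left(\left(4 - 3\right) + 4\right)^{2} = - 3 \left(1 + 4\right)^{2} = - 3 \cdot 5^{2} = \left(-3\right) 25 = -75$)
$m{\left(X \right)} = -3 - 75 X$
$- 586 \left(-820 + m{\left(39 \right)}\right) = - 586 \left(-820 - 2928\right) = \left(-586\right) \left(-3748\right) = 2196328$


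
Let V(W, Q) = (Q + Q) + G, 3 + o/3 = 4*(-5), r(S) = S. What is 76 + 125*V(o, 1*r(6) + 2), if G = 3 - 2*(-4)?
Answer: 3451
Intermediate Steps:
G = 11 (G = 3 + 8 = 11)
o = -69 (o = -9 + 3*(4*(-5)) = -9 + 3*(-20) = -9 - 60 = -69)
V(W, Q) = 11 + 2*Q (V(W, Q) = (Q + Q) + 11 = 2*Q + 11 = 11 + 2*Q)
76 + 125*V(o, 1*r(6) + 2) = 76 + 125*(11 + 2*(1*6 + 2)) = 76 + 125*(11 + 2*(6 + 2)) = 76 + 125*(11 + 2*8) = 76 + 125*(11 + 16) = 76 + 125*27 = 76 + 3375 = 3451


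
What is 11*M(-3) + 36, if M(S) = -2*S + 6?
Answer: 168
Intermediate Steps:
M(S) = 6 - 2*S
11*M(-3) + 36 = 11*(6 - 2*(-3)) + 36 = 11*(6 + 6) + 36 = 11*12 + 36 = 132 + 36 = 168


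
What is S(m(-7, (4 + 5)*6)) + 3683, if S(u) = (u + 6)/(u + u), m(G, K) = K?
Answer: 33152/9 ≈ 3683.6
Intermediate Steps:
S(u) = (6 + u)/(2*u) (S(u) = (6 + u)/((2*u)) = (6 + u)*(1/(2*u)) = (6 + u)/(2*u))
S(m(-7, (4 + 5)*6)) + 3683 = (6 + (4 + 5)*6)/(2*(((4 + 5)*6))) + 3683 = (6 + 9*6)/(2*((9*6))) + 3683 = (½)*(6 + 54)/54 + 3683 = (½)*(1/54)*60 + 3683 = 5/9 + 3683 = 33152/9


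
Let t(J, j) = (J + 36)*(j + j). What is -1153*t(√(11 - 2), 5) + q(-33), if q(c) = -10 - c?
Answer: -449647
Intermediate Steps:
t(J, j) = 2*j*(36 + J) (t(J, j) = (36 + J)*(2*j) = 2*j*(36 + J))
-1153*t(√(11 - 2), 5) + q(-33) = -2306*5*(36 + √(11 - 2)) + (-10 - 1*(-33)) = -2306*5*(36 + √9) + (-10 + 33) = -2306*5*(36 + 3) + 23 = -2306*5*39 + 23 = -1153*390 + 23 = -449670 + 23 = -449647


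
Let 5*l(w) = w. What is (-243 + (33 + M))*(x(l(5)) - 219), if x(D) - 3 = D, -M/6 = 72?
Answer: 138030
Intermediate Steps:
M = -432 (M = -6*72 = -432)
l(w) = w/5
x(D) = 3 + D
(-243 + (33 + M))*(x(l(5)) - 219) = (-243 + (33 - 432))*((3 + (1/5)*5) - 219) = (-243 - 399)*((3 + 1) - 219) = -642*(4 - 219) = -642*(-215) = 138030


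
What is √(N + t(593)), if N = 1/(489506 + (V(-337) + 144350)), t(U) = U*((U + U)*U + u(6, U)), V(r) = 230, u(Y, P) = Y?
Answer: √18631662144455118422/211362 ≈ 20422.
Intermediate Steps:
t(U) = U*(6 + 2*U²) (t(U) = U*((U + U)*U + 6) = U*((2*U)*U + 6) = U*(2*U² + 6) = U*(6 + 2*U²))
N = 1/634086 (N = 1/(489506 + (230 + 144350)) = 1/(489506 + 144580) = 1/634086 ≈ 1.5771e-6)
√(N + t(593)) = √(1/634086 + 2*593*(3 + 593²)) = √(1/634086 + 2*593*(3 + 351649)) = √(1/634086 + 2*593*351652) = √(1/634086 + 417059272) = √(264451445545393/634086) = √18631662144455118422/211362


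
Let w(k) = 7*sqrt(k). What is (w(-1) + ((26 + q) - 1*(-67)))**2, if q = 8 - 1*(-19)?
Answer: 14351 + 1680*I ≈ 14351.0 + 1680.0*I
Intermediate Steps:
q = 27 (q = 8 + 19 = 27)
(w(-1) + ((26 + q) - 1*(-67)))**2 = (7*sqrt(-1) + ((26 + 27) - 1*(-67)))**2 = (7*I + (53 + 67))**2 = (7*I + 120)**2 = (120 + 7*I)**2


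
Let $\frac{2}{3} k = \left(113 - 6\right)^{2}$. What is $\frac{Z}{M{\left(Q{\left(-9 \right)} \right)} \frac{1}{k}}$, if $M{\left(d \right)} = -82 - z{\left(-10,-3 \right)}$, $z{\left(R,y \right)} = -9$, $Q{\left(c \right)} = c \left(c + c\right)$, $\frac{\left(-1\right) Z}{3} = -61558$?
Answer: $- \frac{3171498939}{73} \approx -4.3445 \cdot 10^{7}$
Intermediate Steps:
$Z = 184674$ ($Z = \left(-3\right) \left(-61558\right) = 184674$)
$Q{\left(c \right)} = 2 c^{2}$ ($Q{\left(c \right)} = c 2 c = 2 c^{2}$)
$k = \frac{34347}{2}$ ($k = \frac{3 \left(113 - 6\right)^{2}}{2} = \frac{3 \cdot 107^{2}}{2} = \frac{3}{2} \cdot 11449 = \frac{34347}{2} \approx 17174.0$)
$M{\left(d \right)} = -73$ ($M{\left(d \right)} = -82 - -9 = -82 + 9 = -73$)
$\frac{Z}{M{\left(Q{\left(-9 \right)} \right)} \frac{1}{k}} = \frac{184674}{\left(-73\right) \frac{1}{\frac{34347}{2}}} = \frac{184674}{\left(-73\right) \frac{2}{34347}} = \frac{184674}{- \frac{146}{34347}} = 184674 \left(- \frac{34347}{146}\right) = - \frac{3171498939}{73}$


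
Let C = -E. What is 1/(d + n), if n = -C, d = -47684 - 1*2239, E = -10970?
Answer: -1/60893 ≈ -1.6422e-5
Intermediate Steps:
C = 10970 (C = -1*(-10970) = 10970)
d = -49923 (d = -47684 - 2239 = -49923)
n = -10970 (n = -1*10970 = -10970)
1/(d + n) = 1/(-49923 - 10970) = 1/(-60893) = -1/60893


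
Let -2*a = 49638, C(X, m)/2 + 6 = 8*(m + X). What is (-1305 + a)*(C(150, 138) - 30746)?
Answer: 683142600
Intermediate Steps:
C(X, m) = -12 + 16*X + 16*m (C(X, m) = -12 + 2*(8*(m + X)) = -12 + 2*(8*(X + m)) = -12 + 2*(8*X + 8*m) = -12 + (16*X + 16*m) = -12 + 16*X + 16*m)
a = -24819 (a = -1/2*49638 = -24819)
(-1305 + a)*(C(150, 138) - 30746) = (-1305 - 24819)*((-12 + 16*150 + 16*138) - 30746) = -26124*((-12 + 2400 + 2208) - 30746) = -26124*(4596 - 30746) = -26124*(-26150) = 683142600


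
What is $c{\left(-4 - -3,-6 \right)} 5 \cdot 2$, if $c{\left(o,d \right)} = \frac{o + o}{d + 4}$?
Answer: $10$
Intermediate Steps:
$c{\left(o,d \right)} = \frac{2 o}{4 + d}$
$c{\left(-4 - -3,-6 \right)} 5 \cdot 2 = \frac{2 \left(-4 - -3\right)}{4 - 6} \cdot 5 \cdot 2 = \frac{2 \left(-4 + 3\right)}{-2} \cdot 5 \cdot 2 = 2 \left(-1\right) \left(- \frac{1}{2}\right) 5 \cdot 2 = 1 \cdot 5 \cdot 2 = 5 \cdot 2 = 10$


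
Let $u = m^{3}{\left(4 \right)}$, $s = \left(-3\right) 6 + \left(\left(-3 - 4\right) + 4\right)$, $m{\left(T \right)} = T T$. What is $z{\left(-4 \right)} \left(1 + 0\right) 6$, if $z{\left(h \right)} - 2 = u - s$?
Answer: $24714$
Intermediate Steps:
$m{\left(T \right)} = T^{2}$
$s = -21$ ($s = -18 + \left(-7 + 4\right) = -18 - 3 = -21$)
$u = 4096$ ($u = \left(4^{2}\right)^{3} = 16^{3} = 4096$)
$z{\left(h \right)} = 4119$ ($z{\left(h \right)} = 2 + \left(4096 - -21\right) = 2 + \left(4096 + 21\right) = 2 + 4117 = 4119$)
$z{\left(-4 \right)} \left(1 + 0\right) 6 = 4119 \left(1 + 0\right) 6 = 4119 \cdot 1 \cdot 6 = 4119 \cdot 6 = 24714$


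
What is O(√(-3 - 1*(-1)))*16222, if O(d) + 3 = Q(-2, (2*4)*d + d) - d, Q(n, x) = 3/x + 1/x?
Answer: -48666 - 178442*I*√2/9 ≈ -48666.0 - 28039.0*I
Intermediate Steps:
Q(n, x) = 4/x (Q(n, x) = 3/x + 1/x = 4/x)
O(d) = -3 - d + 4/(9*d) (O(d) = -3 + (4/((2*4)*d + d) - d) = -3 + (4/(8*d + d) - d) = -3 + (4/((9*d)) - d) = -3 + (4*(1/(9*d)) - d) = -3 + (4/(9*d) - d) = -3 + (-d + 4/(9*d)) = -3 - d + 4/(9*d))
O(√(-3 - 1*(-1)))*16222 = (-3 - √(-3 - 1*(-1)) + 4/(9*(√(-3 - 1*(-1)))))*16222 = (-3 - √(-3 + 1) + 4/(9*(√(-3 + 1))))*16222 = (-3 - √(-2) + 4/(9*(√(-2))))*16222 = (-3 - I*√2 + 4/(9*((I*√2))))*16222 = (-3 - I*√2 + 4*(-I*√2/2)/9)*16222 = (-3 - I*√2 - 2*I*√2/9)*16222 = (-3 - 11*I*√2/9)*16222 = -48666 - 178442*I*√2/9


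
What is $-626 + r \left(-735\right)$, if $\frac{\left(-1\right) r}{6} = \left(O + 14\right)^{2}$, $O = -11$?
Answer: $39064$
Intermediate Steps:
$r = -54$ ($r = - 6 \left(-11 + 14\right)^{2} = - 6 \cdot 3^{2} = \left(-6\right) 9 = -54$)
$-626 + r \left(-735\right) = -626 - -39690 = -626 + 39690 = 39064$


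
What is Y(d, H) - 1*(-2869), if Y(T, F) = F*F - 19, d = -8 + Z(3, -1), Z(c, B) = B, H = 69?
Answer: 7611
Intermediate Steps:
d = -9 (d = -8 - 1 = -9)
Y(T, F) = -19 + F**2 (Y(T, F) = F**2 - 19 = -19 + F**2)
Y(d, H) - 1*(-2869) = (-19 + 69**2) - 1*(-2869) = (-19 + 4761) + 2869 = 4742 + 2869 = 7611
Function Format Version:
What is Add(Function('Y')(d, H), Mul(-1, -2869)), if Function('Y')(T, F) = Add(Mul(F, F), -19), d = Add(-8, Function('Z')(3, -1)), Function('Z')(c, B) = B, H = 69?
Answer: 7611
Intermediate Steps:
d = -9 (d = Add(-8, -1) = -9)
Function('Y')(T, F) = Add(-19, Pow(F, 2)) (Function('Y')(T, F) = Add(Pow(F, 2), -19) = Add(-19, Pow(F, 2)))
Add(Function('Y')(d, H), Mul(-1, -2869)) = Add(Add(-19, Pow(69, 2)), Mul(-1, -2869)) = Add(Add(-19, 4761), 2869) = Add(4742, 2869) = 7611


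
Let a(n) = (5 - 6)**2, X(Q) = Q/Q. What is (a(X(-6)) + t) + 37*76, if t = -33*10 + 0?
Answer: 2483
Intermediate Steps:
X(Q) = 1
a(n) = 1 (a(n) = (-1)**2 = 1)
t = -330 (t = -330 + 0 = -330)
(a(X(-6)) + t) + 37*76 = (1 - 330) + 37*76 = -329 + 2812 = 2483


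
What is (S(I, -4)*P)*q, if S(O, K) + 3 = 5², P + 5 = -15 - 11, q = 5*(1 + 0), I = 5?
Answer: -3410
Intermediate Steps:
q = 5 (q = 5*1 = 5)
P = -31 (P = -5 + (-15 - 11) = -5 - 26 = -31)
S(O, K) = 22 (S(O, K) = -3 + 5² = -3 + 25 = 22)
(S(I, -4)*P)*q = (22*(-31))*5 = -682*5 = -3410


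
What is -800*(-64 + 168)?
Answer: -83200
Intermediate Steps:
-800*(-64 + 168) = -800*104 = -83200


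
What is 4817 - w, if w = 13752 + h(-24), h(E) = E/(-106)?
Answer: -473567/53 ≈ -8935.2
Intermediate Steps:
h(E) = -E/106 (h(E) = E*(-1/106) = -E/106)
w = 728868/53 (w = 13752 - 1/106*(-24) = 13752 + 12/53 = 728868/53 ≈ 13752.)
4817 - w = 4817 - 1*728868/53 = 4817 - 728868/53 = -473567/53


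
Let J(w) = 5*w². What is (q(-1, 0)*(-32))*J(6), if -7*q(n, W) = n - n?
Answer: 0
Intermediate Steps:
q(n, W) = 0 (q(n, W) = -(n - n)/7 = -⅐*0 = 0)
(q(-1, 0)*(-32))*J(6) = (0*(-32))*(5*6²) = 0*(5*36) = 0*180 = 0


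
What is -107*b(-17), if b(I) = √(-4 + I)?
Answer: -107*I*√21 ≈ -490.34*I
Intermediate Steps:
-107*b(-17) = -107*√(-4 - 17) = -107*I*√21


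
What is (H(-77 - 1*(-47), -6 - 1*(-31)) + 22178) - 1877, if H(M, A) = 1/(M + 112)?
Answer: 1664683/82 ≈ 20301.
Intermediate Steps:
H(M, A) = 1/(112 + M)
(H(-77 - 1*(-47), -6 - 1*(-31)) + 22178) - 1877 = (1/(112 + (-77 - 1*(-47))) + 22178) - 1877 = (1/(112 + (-77 + 47)) + 22178) - 1877 = (1/(112 - 30) + 22178) - 1877 = (1/82 + 22178) - 1877 = 1818597/82 - 1877 = 1664683/82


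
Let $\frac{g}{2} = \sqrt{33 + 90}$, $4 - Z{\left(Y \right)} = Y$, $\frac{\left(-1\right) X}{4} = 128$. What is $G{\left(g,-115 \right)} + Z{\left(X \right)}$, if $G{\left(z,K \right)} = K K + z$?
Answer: $13741 + 2 \sqrt{123} \approx 13763.0$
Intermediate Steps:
$X = -512$ ($X = \left(-4\right) 128 = -512$)
$Z{\left(Y \right)} = 4 - Y$
$g = 2 \sqrt{123}$ ($g = 2 \sqrt{33 + 90} = 2 \sqrt{123} \approx 22.181$)
$G{\left(z,K \right)} = z + K^{2}$ ($G{\left(z,K \right)} = K^{2} + z = z + K^{2}$)
$G{\left(g,-115 \right)} + Z{\left(X \right)} = \left(2 \sqrt{123} + \left(-115\right)^{2}\right) + \left(4 - -512\right) = \left(2 \sqrt{123} + 13225\right) + \left(4 + 512\right) = \left(13225 + 2 \sqrt{123}\right) + 516 = 13741 + 2 \sqrt{123}$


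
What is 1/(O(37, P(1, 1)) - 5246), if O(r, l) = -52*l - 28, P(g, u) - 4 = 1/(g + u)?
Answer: -1/5508 ≈ -0.00018155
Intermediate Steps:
P(g, u) = 4 + 1/(g + u)
O(r, l) = -28 - 52*l
1/(O(37, P(1, 1)) - 5246) = 1/((-28 - 52*(1 + 4*1 + 4*1)/(1 + 1)) - 5246) = 1/((-28 - 52*(1 + 4 + 4)/2) - 5246) = 1/((-28 - 26*9) - 5246) = 1/((-28 - 52*9/2) - 5246) = 1/((-28 - 234) - 5246) = 1/(-262 - 5246) = 1/(-5508) = -1/5508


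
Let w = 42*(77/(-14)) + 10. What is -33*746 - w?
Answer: -24397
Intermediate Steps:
w = -221 (w = 42*(77*(-1/14)) + 10 = 42*(-11/2) + 10 = -231 + 10 = -221)
-33*746 - w = -33*746 - 1*(-221) = -24618 + 221 = -24397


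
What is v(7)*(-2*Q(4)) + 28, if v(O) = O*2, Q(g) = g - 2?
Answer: -28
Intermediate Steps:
Q(g) = -2 + g
v(O) = 2*O
v(7)*(-2*Q(4)) + 28 = (2*7)*(-2*(-2 + 4)) + 28 = 14*(-2*2) + 28 = 14*(-4) + 28 = -56 + 28 = -28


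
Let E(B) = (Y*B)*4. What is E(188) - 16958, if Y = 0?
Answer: -16958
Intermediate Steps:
E(B) = 0 (E(B) = (0*B)*4 = 0*4 = 0)
E(188) - 16958 = 0 - 16958 = -16958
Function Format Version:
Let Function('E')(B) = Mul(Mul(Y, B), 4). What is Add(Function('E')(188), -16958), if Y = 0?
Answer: -16958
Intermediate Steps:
Function('E')(B) = 0 (Function('E')(B) = Mul(Mul(0, B), 4) = Mul(0, 4) = 0)
Add(Function('E')(188), -16958) = Add(0, -16958) = -16958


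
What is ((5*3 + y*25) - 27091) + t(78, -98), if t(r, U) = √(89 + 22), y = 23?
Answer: -26501 + √111 ≈ -26490.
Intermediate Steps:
t(r, U) = √111
((5*3 + y*25) - 27091) + t(78, -98) = ((5*3 + 23*25) - 27091) + √111 = ((15 + 575) - 27091) + √111 = (590 - 27091) + √111 = -26501 + √111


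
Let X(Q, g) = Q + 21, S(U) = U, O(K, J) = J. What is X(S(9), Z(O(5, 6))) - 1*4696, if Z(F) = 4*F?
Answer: -4666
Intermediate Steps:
X(Q, g) = 21 + Q
X(S(9), Z(O(5, 6))) - 1*4696 = (21 + 9) - 1*4696 = 30 - 4696 = -4666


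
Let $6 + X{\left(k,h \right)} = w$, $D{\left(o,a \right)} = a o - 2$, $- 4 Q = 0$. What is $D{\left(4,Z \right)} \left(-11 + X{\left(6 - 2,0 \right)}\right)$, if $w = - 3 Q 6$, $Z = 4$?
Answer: $-238$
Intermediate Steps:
$Q = 0$ ($Q = \left(- \frac{1}{4}\right) 0 = 0$)
$D{\left(o,a \right)} = -2 + a o$
$w = 0$ ($w = \left(-3\right) 0 \cdot 6 = 0 \cdot 6 = 0$)
$X{\left(k,h \right)} = -6$ ($X{\left(k,h \right)} = -6 + 0 = -6$)
$D{\left(4,Z \right)} \left(-11 + X{\left(6 - 2,0 \right)}\right) = \left(-2 + 4 \cdot 4\right) \left(-11 - 6\right) = \left(-2 + 16\right) \left(-17\right) = 14 \left(-17\right) = -238$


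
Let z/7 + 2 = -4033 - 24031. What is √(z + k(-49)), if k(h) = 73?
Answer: 3*I*√21821 ≈ 443.16*I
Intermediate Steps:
z = -196462 (z = -14 + 7*(-4033 - 24031) = -14 + 7*(-28064) = -14 - 196448 = -196462)
√(z + k(-49)) = √(-196462 + 73) = √(-196389) = 3*I*√21821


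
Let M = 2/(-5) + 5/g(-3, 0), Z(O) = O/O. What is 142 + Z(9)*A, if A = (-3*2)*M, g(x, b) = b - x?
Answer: 672/5 ≈ 134.40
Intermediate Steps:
Z(O) = 1
M = 19/15 (M = 2/(-5) + 5/(0 - 1*(-3)) = 2*(-⅕) + 5/(0 + 3) = -⅖ + 5/3 = 19/15 ≈ 1.2667)
A = -38/5 (A = -3*2*(19/15) = -6*19/15 = -38/5 ≈ -7.6000)
142 + Z(9)*A = 142 + 1*(-38/5) = 142 - 38/5 = 672/5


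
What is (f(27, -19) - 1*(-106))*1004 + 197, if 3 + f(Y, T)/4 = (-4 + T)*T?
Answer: 1849565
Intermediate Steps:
f(Y, T) = -12 + 4*T*(-4 + T) (f(Y, T) = -12 + 4*((-4 + T)*T) = -12 + 4*(T*(-4 + T)) = -12 + 4*T*(-4 + T))
(f(27, -19) - 1*(-106))*1004 + 197 = ((-12 - 16*(-19) + 4*(-19)**2) - 1*(-106))*1004 + 197 = ((-12 + 304 + 4*361) + 106)*1004 + 197 = ((-12 + 304 + 1444) + 106)*1004 + 197 = (1736 + 106)*1004 + 197 = 1842*1004 + 197 = 1849368 + 197 = 1849565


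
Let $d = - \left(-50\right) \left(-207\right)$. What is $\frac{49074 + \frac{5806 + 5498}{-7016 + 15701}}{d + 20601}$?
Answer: $\frac{47357666}{9892215} \approx 4.7874$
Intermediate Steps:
$d = -10350$ ($d = \left(-1\right) 10350 = -10350$)
$\frac{49074 + \frac{5806 + 5498}{-7016 + 15701}}{d + 20601} = \frac{49074 + \frac{5806 + 5498}{-7016 + 15701}}{-10350 + 20601} = \frac{49074 + \frac{11304}{8685}}{10251} = \left(49074 + 11304 \cdot \frac{1}{8685}\right) \frac{1}{10251} = \left(49074 + \frac{1256}{965}\right) \frac{1}{10251} = \frac{47357666}{965} \cdot \frac{1}{10251} = \frac{47357666}{9892215}$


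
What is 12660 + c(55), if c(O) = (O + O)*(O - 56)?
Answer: 12550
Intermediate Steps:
c(O) = 2*O*(-56 + O) (c(O) = (2*O)*(-56 + O) = 2*O*(-56 + O))
12660 + c(55) = 12660 + 2*55*(-56 + 55) = 12660 + 2*55*(-1) = 12660 - 110 = 12550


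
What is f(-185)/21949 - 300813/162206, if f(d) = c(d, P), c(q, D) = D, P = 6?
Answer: -6601571301/3560259494 ≈ -1.8542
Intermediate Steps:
f(d) = 6
f(-185)/21949 - 300813/162206 = 6/21949 - 300813/162206 = -6601571301/3560259494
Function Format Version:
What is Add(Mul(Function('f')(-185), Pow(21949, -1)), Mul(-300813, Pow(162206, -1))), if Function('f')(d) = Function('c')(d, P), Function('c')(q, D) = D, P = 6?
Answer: Rational(-6601571301, 3560259494) ≈ -1.8542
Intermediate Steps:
Function('f')(d) = 6
Add(Mul(Function('f')(-185), Pow(21949, -1)), Mul(-300813, Pow(162206, -1))) = Add(Mul(6, Pow(21949, -1)), Mul(-300813, Pow(162206, -1))) = Add(Mul(6, Rational(1, 21949)), Mul(-300813, Rational(1, 162206))) = Add(Rational(6, 21949), Rational(-300813, 162206)) = Rational(-6601571301, 3560259494)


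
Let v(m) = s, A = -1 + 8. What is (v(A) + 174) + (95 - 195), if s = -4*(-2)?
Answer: 82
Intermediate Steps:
A = 7
s = 8
v(m) = 8
(v(A) + 174) + (95 - 195) = (8 + 174) + (95 - 195) = 182 - 100 = 82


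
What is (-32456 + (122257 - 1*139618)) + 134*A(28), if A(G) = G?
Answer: -46065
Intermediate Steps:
(-32456 + (122257 - 1*139618)) + 134*A(28) = (-32456 + (122257 - 1*139618)) + 134*28 = (-32456 + (122257 - 139618)) + 3752 = (-32456 - 17361) + 3752 = -49817 + 3752 = -46065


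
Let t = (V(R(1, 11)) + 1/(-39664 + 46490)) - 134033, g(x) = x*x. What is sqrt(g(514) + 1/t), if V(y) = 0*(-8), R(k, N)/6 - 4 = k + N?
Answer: sqrt(221147625963362611589322)/914909257 ≈ 514.00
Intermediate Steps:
R(k, N) = 24 + 6*N + 6*k (R(k, N) = 24 + 6*(k + N) = 24 + 6*(N + k) = 24 + (6*N + 6*k) = 24 + 6*N + 6*k)
V(y) = 0
g(x) = x**2
t = -914909257/6826 (t = (0 + 1/(-39664 + 46490)) - 134033 = (0 + 1/6826) - 134033 = 1/6826 - 134033 = -914909257/6826 ≈ -1.3403e+5)
sqrt(g(514) + 1/t) = sqrt(514**2 + 1/(-914909257/6826)) = sqrt(264196 - 6826/914909257) = sqrt(241715366055546/914909257) = sqrt(221147625963362611589322)/914909257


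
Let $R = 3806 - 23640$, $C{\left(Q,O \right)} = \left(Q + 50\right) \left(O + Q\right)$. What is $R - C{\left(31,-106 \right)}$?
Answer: $-13759$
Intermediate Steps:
$C{\left(Q,O \right)} = \left(50 + Q\right) \left(O + Q\right)$
$R = -19834$
$R - C{\left(31,-106 \right)} = -19834 - \left(31^{2} + 50 \left(-106\right) + 50 \cdot 31 - 3286\right) = -19834 - \left(961 - 5300 + 1550 - 3286\right) = -19834 - -6075 = -19834 + 6075 = -13759$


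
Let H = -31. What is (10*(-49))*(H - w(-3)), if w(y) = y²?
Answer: 19600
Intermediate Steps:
(10*(-49))*(H - w(-3)) = (10*(-49))*(-31 - 1*(-3)²) = -490*(-31 - 1*9) = -490*(-31 - 9) = -490*(-40) = 19600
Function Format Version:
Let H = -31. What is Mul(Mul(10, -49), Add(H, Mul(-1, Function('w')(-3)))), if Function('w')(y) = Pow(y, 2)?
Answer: 19600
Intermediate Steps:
Mul(Mul(10, -49), Add(H, Mul(-1, Function('w')(-3)))) = Mul(Mul(10, -49), Add(-31, Mul(-1, Pow(-3, 2)))) = Mul(-490, Add(-31, Mul(-1, 9))) = Mul(-490, Add(-31, -9)) = Mul(-490, -40) = 19600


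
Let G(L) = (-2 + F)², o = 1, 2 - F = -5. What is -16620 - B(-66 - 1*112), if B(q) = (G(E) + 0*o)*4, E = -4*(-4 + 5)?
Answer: -16720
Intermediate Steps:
F = 7 (F = 2 - 1*(-5) = 2 + 5 = 7)
E = -4 (E = -4*1 = -4)
G(L) = 25 (G(L) = (-2 + 7)² = 5² = 25)
B(q) = 100 (B(q) = (25 + 0*1)*4 = (25 + 0)*4 = 25*4 = 100)
-16620 - B(-66 - 1*112) = -16620 - 1*100 = -16620 - 100 = -16720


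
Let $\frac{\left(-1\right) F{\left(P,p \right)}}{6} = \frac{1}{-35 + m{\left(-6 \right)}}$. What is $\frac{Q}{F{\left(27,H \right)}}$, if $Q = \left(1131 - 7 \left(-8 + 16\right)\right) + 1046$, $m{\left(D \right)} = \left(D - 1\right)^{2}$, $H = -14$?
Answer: $-4949$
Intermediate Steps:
$m{\left(D \right)} = \left(-1 + D\right)^{2}$
$F{\left(P,p \right)} = - \frac{3}{7}$ ($F{\left(P,p \right)} = - \frac{6}{-35 + \left(-1 - 6\right)^{2}} = - \frac{6}{-35 + \left(-7\right)^{2}} = - \frac{6}{-35 + 49} = - \frac{6}{14} = \left(-6\right) \frac{1}{14} = - \frac{3}{7}$)
$Q = 2121$ ($Q = \left(1131 - 56\right) + 1046 = 1075 + 1046 = 2121$)
$\frac{Q}{F{\left(27,H \right)}} = \frac{2121}{- \frac{3}{7}} = 2121 \left(- \frac{7}{3}\right) = -4949$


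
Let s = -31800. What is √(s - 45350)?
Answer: 5*I*√3086 ≈ 277.76*I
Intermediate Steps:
√(s - 45350) = √(-31800 - 45350) = √(-77150) = 5*I*√3086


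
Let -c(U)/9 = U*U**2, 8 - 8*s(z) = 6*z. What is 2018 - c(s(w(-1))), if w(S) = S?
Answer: 132239/64 ≈ 2066.2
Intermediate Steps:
s(z) = 1 - 3*z/4
c(U) = -9*U**3 (c(U) = -9*U*U**2 = -9*U**3)
2018 - c(s(w(-1))) = 2018 - (-9)*(1 - 3/4*(-1))**3 = 2018 - (-9)*(1 + 3/4)**3 = 2018 - (-9)*(7/4)**3 = 2018 - (-9)*343/64 = 2018 - 1*(-3087/64) = 2018 + 3087/64 = 132239/64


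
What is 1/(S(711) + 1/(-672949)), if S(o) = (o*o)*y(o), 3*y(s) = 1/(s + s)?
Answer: 1345898/159488911 ≈ 0.0084388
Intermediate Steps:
y(s) = 1/(6*s) (y(s) = 1/(3*(s + s)) = 1/(3*((2*s))) = (1/(2*s))/3 = 1/(6*s))
S(o) = o/6 (S(o) = (o*o)*(1/(6*o)) = o²*(1/(6*o)) = o/6)
1/(S(711) + 1/(-672949)) = 1/((⅙)*711 + 1/(-672949)) = 1/(237/2 - 1/672949) = 1/(159488911/1345898) = 1345898/159488911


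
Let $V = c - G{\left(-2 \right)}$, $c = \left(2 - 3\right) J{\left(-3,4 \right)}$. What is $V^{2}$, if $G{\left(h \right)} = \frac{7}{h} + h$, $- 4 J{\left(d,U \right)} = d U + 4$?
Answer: $\frac{49}{4} \approx 12.25$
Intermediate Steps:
$J{\left(d,U \right)} = -1 - \frac{U d}{4}$ ($J{\left(d,U \right)} = - \frac{d U + 4}{4} = - \frac{U d + 4}{4} = - \frac{4 + U d}{4} = -1 - \frac{U d}{4}$)
$G{\left(h \right)} = h + \frac{7}{h}$
$c = -2$ ($c = \left(2 - 3\right) \left(-1 - 1 \left(-3\right)\right) = - (-1 + 3) = \left(-1\right) 2 = -2$)
$V = \frac{7}{2}$ ($V = -2 - \left(-2 + \frac{7}{-2}\right) = -2 - \left(-2 + 7 \left(- \frac{1}{2}\right)\right) = -2 - \left(-2 - \frac{7}{2}\right) = -2 - - \frac{11}{2} = -2 + \frac{11}{2} = \frac{7}{2} \approx 3.5$)
$V^{2} = \left(\frac{7}{2}\right)^{2} = \frac{49}{4}$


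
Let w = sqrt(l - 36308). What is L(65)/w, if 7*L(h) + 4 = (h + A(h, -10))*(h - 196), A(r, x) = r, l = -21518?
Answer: 8517*I*sqrt(57826)/202391 ≈ 10.119*I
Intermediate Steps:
w = I*sqrt(57826) (w = sqrt(-21518 - 36308) = sqrt(-57826) = I*sqrt(57826) ≈ 240.47*I)
L(h) = -4/7 + 2*h*(-196 + h)/7 (L(h) = -4/7 + ((h + h)*(h - 196))/7 = -4/7 + ((2*h)*(-196 + h))/7 = -4/7 + (2*h*(-196 + h))/7 = -4/7 + 2*h*(-196 + h)/7)
L(65)/w = (-4/7 - 56*65 + (2/7)*65**2)/((I*sqrt(57826))) = (-4/7 - 3640 + (2/7)*4225)*(-I*sqrt(57826)/57826) = (-4/7 - 3640 + 8450/7)*(-I*sqrt(57826)/57826) = -(-8517)*I*sqrt(57826)/202391 = 8517*I*sqrt(57826)/202391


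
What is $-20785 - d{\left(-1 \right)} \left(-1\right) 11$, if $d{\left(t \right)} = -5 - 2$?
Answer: $-20862$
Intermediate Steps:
$d{\left(t \right)} = -7$ ($d{\left(t \right)} = -5 - 2 = -7$)
$-20785 - d{\left(-1 \right)} \left(-1\right) 11 = -20785 - \left(-7\right) \left(-1\right) 11 = -20785 - 7 \cdot 11 = -20785 - 77 = -20862$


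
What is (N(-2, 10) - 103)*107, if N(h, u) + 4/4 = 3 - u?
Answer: -11877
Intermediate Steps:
N(h, u) = 2 - u (N(h, u) = -1 + (3 - u) = 2 - u)
(N(-2, 10) - 103)*107 = ((2 - 1*10) - 103)*107 = ((2 - 10) - 103)*107 = (-8 - 103)*107 = -111*107 = -11877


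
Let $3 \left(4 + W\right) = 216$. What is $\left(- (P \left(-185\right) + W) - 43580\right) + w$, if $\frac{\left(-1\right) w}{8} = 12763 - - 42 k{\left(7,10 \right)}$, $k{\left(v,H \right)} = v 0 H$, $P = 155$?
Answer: $-117077$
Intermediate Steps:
$W = 68$ ($W = -4 + \frac{1}{3} \cdot 216 = -4 + 72 = 68$)
$k{\left(v,H \right)} = 0$ ($k{\left(v,H \right)} = v 0 = 0$)
$w = -102104$ ($w = - 8 \left(12763 - \left(-42\right) 0\right) = - 8 \left(12763 - 0\right) = - 8 \left(12763 + 0\right) = \left(-8\right) 12763 = -102104$)
$\left(- (P \left(-185\right) + W) - 43580\right) + w = \left(- (155 \left(-185\right) + 68) - 43580\right) - 102104 = \left(- (-28675 + 68) - 43580\right) - 102104 = \left(\left(-1\right) \left(-28607\right) - 43580\right) - 102104 = \left(28607 - 43580\right) - 102104 = -14973 - 102104 = -117077$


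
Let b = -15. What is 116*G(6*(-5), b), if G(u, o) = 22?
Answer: 2552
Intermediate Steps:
116*G(6*(-5), b) = 116*22 = 2552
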